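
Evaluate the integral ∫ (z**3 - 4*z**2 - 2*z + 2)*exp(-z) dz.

Use integration by parts with u = z**3 - 4*z**2 - 2*z + 2, dv = exp(-z) dz, so v = -exp(-z).
Apply parts 3 times (tabular method): alternate signs, differentiate u down to 0, integrate dv up.

(-z**3 + z**2 + 4*z + 2)*exp(-z) + C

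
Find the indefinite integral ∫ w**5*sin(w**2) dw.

Let u = w², du = 2w dw; rewrite as (1/2)∫ u^2·sin(1u) du.
Now integrate by parts 2 times.

-w**4*cos(w**2)/2 + w**2*sin(w**2) + cos(w**2) + C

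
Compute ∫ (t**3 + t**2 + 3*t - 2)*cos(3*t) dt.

Use integration by parts with u = t**3 + t**2 + 3*t - 2, dv = cos(3*t) dt, so v = sin(3*t)/3.
Apply parts 3 times (tabular method): alternate signs, differentiate u down to 0, integrate dv up.

t**3*sin(3*t)/3 + t**2*sin(3*t)/3 + t**2*cos(3*t)/3 + 7*t*sin(3*t)/9 + 2*t*cos(3*t)/9 - 20*sin(3*t)/27 + 7*cos(3*t)/27 + C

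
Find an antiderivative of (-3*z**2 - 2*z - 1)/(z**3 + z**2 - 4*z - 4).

Factor the denominator: (z - 2)*(z + 1)*(z + 2).
Partial-fraction decomposition: -9/(4*(z + 2)) + 2/(3*(z + 1)) - 17/(12*(z - 2)).
Integrate each term: A/(z−a) contributes A·log|z−a|.

-17*log(z - 2)/12 + 2*log(z + 1)/3 - 9*log(z + 2)/4 + C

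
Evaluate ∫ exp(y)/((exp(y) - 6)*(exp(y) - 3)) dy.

Let u = e^y, du = e^y dy.
The integral becomes ∫ du/((u-6)(u-3)); decompose into partial fractions.

log(exp(y) - 6)/3 - log(exp(y) - 3)/3 + C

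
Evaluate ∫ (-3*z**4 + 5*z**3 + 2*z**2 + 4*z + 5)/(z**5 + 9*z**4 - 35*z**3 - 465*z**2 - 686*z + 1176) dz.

Factor the denominator: (z - 7)*(z - 1)*(z + 4)*(z + 6)*(z + 7).
Partial-fraction decomposition: -8843/(336*(z + 7)) + 4915/(182*(z + 6)) - 97/(30*(z + 4)) - 13/(1680*(z - 1)) - 487/(1092*(z - 7)).
Integrate each term: A/(z−a) contributes A·log|z−a|.

-487*log(z - 7)/1092 - 13*log(z - 1)/1680 - 97*log(z + 4)/30 + 4915*log(z + 6)/182 - 8843*log(z + 7)/336 + C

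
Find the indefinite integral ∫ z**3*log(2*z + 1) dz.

Use integration by parts with u = log(2*z + 1), dv = z**3 dz.
Then du = 2/(2*z + 1) dz and v = z**4/4.

z**4*log(2*z + 1)/4 - z**4/16 + z**3/24 - z**2/32 + z/32 - log(2*z + 1)/64 + C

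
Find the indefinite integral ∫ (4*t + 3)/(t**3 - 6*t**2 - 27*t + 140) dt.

Factor the denominator: (t - 7)*(t - 4)*(t + 5).
Partial-fraction decomposition: -17/(108*(t + 5)) - 19/(27*(t - 4)) + 31/(36*(t - 7)).
Integrate each term: A/(t−a) contributes A·log|t−a|.

31*log(t - 7)/36 - 19*log(t - 4)/27 - 17*log(t + 5)/108 + C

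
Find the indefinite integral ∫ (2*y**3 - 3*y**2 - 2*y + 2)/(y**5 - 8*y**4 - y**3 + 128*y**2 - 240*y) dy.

-log(y)/120 + 167*log(y - 5)/90 - 37*log(y - 4)/16 + 23*log(y - 3)/42 - 83*log(y + 4)/1008 + C

Factor the denominator: y*(y - 5)*(y - 4)*(y - 3)*(y + 4).
Partial-fraction decomposition: -83/(1008*(y + 4)) + 23/(42*(y - 3)) - 37/(16*(y - 4)) + 167/(90*(y - 5)) - 1/(120*y).
Integrate each term: A/(y−a) contributes A·log|y−a|.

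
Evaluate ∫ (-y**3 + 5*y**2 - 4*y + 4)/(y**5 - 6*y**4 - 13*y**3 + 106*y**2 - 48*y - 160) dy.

Factor the denominator: (y - 5)*(y - 4)*(y - 2)*(y + 1)*(y + 4).
Partial-fraction decomposition: 41/(324*(y + 4)) - 7/(135*(y + 1)) + 2/(27*(y - 2)) - 1/(20*(y - 4)) - 8/(81*(y - 5)).
Integrate each term: A/(y−a) contributes A·log|y−a|.

-8*log(y - 5)/81 - log(y - 4)/20 + 2*log(y - 2)/27 - 7*log(y + 1)/135 + 41*log(y + 4)/324 + C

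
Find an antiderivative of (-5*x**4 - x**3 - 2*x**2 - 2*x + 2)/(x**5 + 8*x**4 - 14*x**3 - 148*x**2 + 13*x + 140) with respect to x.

Factor the denominator: (x - 4)*(x - 1)*(x + 1)*(x + 5)*(x + 7).
Partial-fraction decomposition: -367/(33*(x + 7)) + 1519/(216*(x + 5)) - 1/(120*(x + 1)) + 1/(36*(x - 1)) - 1382/(1485*(x - 4)).
Integrate each term: A/(x−a) contributes A·log|x−a|.

-1382*log(x - 4)/1485 + log(x - 1)/36 - log(x + 1)/120 + 1519*log(x + 5)/216 - 367*log(x + 7)/33 + C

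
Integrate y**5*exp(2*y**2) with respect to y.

(2*y**4 - 2*y**2 + 1)*exp(2*y**2)/8 + C

Let u = y², du = 2y dy; rewrite as (1/2)∫ u^2·exp(2u) du.
Now integrate by parts 2 times.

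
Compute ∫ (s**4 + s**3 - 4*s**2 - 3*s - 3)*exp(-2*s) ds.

Use integration by parts with u = s**4 + s**3 - 4*s**2 - 3*s - 3, dv = exp(-2*s) ds, so v = -exp(-2*s)/2.
Apply parts 4 times (tabular method): alternate signs, differentiate u down to 0, integrate dv up.

(-4*s**4 - 12*s**3 - 2*s**2 + 10*s + 17)*exp(-2*s)/8 + C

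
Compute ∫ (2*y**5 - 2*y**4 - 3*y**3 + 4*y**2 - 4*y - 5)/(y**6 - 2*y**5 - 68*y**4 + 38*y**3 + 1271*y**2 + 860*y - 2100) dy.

Factor the denominator: (y - 7)*(y - 6)*(y - 1)*(y + 2)*(y + 5)**2.
Partial-fraction decomposition: 148801/(156816*(y + 5)) - 3505/(1188*(y + 5)**2) + 53/(1944*(y + 2)) - 1/(405*(y - 1)) - 12427/(4840*(y - 6)) + 13973/(3888*(y - 7)).
Integrate each term; A/(y−a) gives A·log|y−a|; A/(y−a)² gives −A/(y−a).

13973*log(y - 7)/3888 - 12427*log(y - 6)/4840 - log(y - 1)/405 + 53*log(y + 2)/1944 + 148801*log(y + 5)/156816 + 3505/(1188*y + 5940) + C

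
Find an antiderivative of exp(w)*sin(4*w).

Let I denote the integral. Integrate by parts with u = sin(4*w), dv = exp(w) dw, so v = exp(w): I = exp(w)*sin(4*w) − 4·∫ exp(w)*cos(4*w) dw.
Apply parts again with u = cos(4*w), dv = exp(w) dw: ∫ exp(w)*cos(4*w) dw = exp(w)*cos(4*w) + 4·I. Substituting back brings back I: I = exp(w)*sin(4*w) - 4*exp(w)*cos(4*w) − 16·I.
Solving for I: (1 + 16)·I equals the remaining terms, so I = (1/17)·(exp(w)*sin(4*w) - 4*exp(w)*cos(4*w)).

exp(w)*sin(4*w)/17 - 4*exp(w)*cos(4*w)/17 + C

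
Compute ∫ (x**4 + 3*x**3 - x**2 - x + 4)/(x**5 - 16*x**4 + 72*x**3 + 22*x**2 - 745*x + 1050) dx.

Factor the denominator: (x - 7)*(x - 5)**2*(x - 2)*(x + 3).
Partial-fraction decomposition: -1/(1600*(x + 3)) - 38/(225*(x - 2)) - 9055/(576*(x - 5)) - 487/(24*(x - 5)**2) + 1689/(100*(x - 7)).
Integrate each term; A/(x−a) gives A·log|x−a|; A/(x−a)² gives −A/(x−a).

1689*log(x - 7)/100 - 9055*log(x - 5)/576 - 38*log(x - 2)/225 - log(x + 3)/1600 + 487/(24*x - 120) + C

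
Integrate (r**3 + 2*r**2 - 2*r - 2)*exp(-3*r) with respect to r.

(-r**3 - 3*r**2 + 2)*exp(-3*r)/3 + C

Use integration by parts with u = r**3 + 2*r**2 - 2*r - 2, dv = exp(-3*r) dr, so v = -exp(-3*r)/3.
Apply parts 3 times (tabular method): alternate signs, differentiate u down to 0, integrate dv up.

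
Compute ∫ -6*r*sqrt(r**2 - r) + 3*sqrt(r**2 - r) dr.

-2*(r**2 - r)**(3/2) + C

Let u = r**2 - r, so du = (2*r - 1) dr.
Rewriting, the integral becomes -3·∫ √u du = -3·(2/3)u^(3/2).
Substituting back, u = r**2 - r.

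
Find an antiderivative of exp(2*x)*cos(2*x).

exp(2*x)*sin(2*x)/4 + exp(2*x)*cos(2*x)/4 + C

Let I denote the integral. Integrate by parts with u = cos(2*x), dv = exp(2*x) dx, so v = exp(2*x)/2: I = exp(2*x)*cos(2*x)/2 + ∫ exp(2*x)*sin(2*x) dx.
Apply parts again with u = sin(2*x), dv = exp(2*x) dx: ∫ exp(2*x)*sin(2*x) dx = exp(2*x)*sin(2*x)/2 − I. Substituting back brings back I: I = exp(2*x)*sin(2*x)/2 + exp(2*x)*cos(2*x)/2 − I.
Solving for I: (1 + 1)·I equals the remaining terms, so I = (1/2)·(exp(2*x)*sin(2*x)/2 + exp(2*x)*cos(2*x)/2).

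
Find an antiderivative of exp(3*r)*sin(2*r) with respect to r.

3*exp(3*r)*sin(2*r)/13 - 2*exp(3*r)*cos(2*r)/13 + C

Let I denote the integral. Integrate by parts with u = sin(2*r), dv = exp(3*r) dr, so v = exp(3*r)/3: I = exp(3*r)*sin(2*r)/3 − (2/3)·∫ exp(3*r)*cos(2*r) dr.
Apply parts again with u = cos(2*r), dv = exp(3*r) dr: ∫ exp(3*r)*cos(2*r) dr = exp(3*r)*cos(2*r)/3 + (2/3)·I. Substituting back brings back I: I = exp(3*r)*sin(2*r)/3 - 2*exp(3*r)*cos(2*r)/9 − (4/9)·I.
Solving for I: (1 + 4/9)·I equals the remaining terms, so I = (9/13)·(exp(3*r)*sin(2*r)/3 - 2*exp(3*r)*cos(2*r)/9).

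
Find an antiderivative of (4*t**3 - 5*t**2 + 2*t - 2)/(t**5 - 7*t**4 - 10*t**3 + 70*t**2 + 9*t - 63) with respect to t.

Factor the denominator: (t - 7)*(t - 3)*(t - 1)*(t + 1)*(t + 3).
Partial-fraction decomposition: -161/(480*(t + 3)) + 13/(128*(t + 1)) - 1/(96*(t - 1)) - 67/(192*(t - 3)) + 1139/(1920*(t - 7)).
Integrate each term: A/(t−a) contributes A·log|t−a|.

1139*log(t - 7)/1920 - 67*log(t - 3)/192 - log(t - 1)/96 + 13*log(t + 1)/128 - 161*log(t + 3)/480 + C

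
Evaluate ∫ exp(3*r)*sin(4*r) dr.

Let I denote the integral. Integrate by parts with u = sin(4*r), dv = exp(3*r) dr, so v = exp(3*r)/3: I = exp(3*r)*sin(4*r)/3 − (4/3)·∫ exp(3*r)*cos(4*r) dr.
Apply parts again with u = cos(4*r), dv = exp(3*r) dr: ∫ exp(3*r)*cos(4*r) dr = exp(3*r)*cos(4*r)/3 + (4/3)·I. Substituting back brings back I: I = exp(3*r)*sin(4*r)/3 - 4*exp(3*r)*cos(4*r)/9 − (16/9)·I.
Solving for I: (1 + 16/9)·I equals the remaining terms, so I = (9/25)·(exp(3*r)*sin(4*r)/3 - 4*exp(3*r)*cos(4*r)/9).

3*exp(3*r)*sin(4*r)/25 - 4*exp(3*r)*cos(4*r)/25 + C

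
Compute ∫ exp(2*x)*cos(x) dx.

exp(2*x)*sin(x)/5 + 2*exp(2*x)*cos(x)/5 + C

Let I denote the integral. Integrate by parts with u = cos(x), dv = exp(2*x) dx, so v = exp(2*x)/2: I = exp(2*x)*cos(x)/2 + (1/2)·∫ exp(2*x)*sin(x) dx.
Apply parts again with u = sin(x), dv = exp(2*x) dx: ∫ exp(2*x)*sin(x) dx = exp(2*x)*sin(x)/2 − (1/2)·I. Substituting back brings back I: I = exp(2*x)*sin(x)/4 + exp(2*x)*cos(x)/2 − (1/4)·I.
Solving for I: (1 + 1/4)·I equals the remaining terms, so I = (4/5)·(exp(2*x)*sin(x)/4 + exp(2*x)*cos(x)/2).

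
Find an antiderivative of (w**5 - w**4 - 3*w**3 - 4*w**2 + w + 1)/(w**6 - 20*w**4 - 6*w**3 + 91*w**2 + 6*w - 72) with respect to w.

517*log(w - 4)/1470 + 7*log(w - 2)/50 - 5*log(w - 1)/96 + log(w + 1)/40 + 20987*log(w + 3)/39200 + 281/(280*w + 840) + C

Factor the denominator: (w - 4)*(w - 2)*(w - 1)*(w + 1)*(w + 3)**2.
Partial-fraction decomposition: 20987/(39200*(w + 3)) - 281/(280*(w + 3)**2) + 1/(40*(w + 1)) - 5/(96*(w - 1)) + 7/(50*(w - 2)) + 517/(1470*(w - 4)).
Integrate each term; A/(w−a) gives A·log|w−a|; A/(w−a)² gives −A/(w−a).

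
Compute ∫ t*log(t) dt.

Use integration by parts with u = log(t), dv = t dt.
Then du = 1/t dt and v = t**2/2.

t**2*log(t)/2 - t**2/4 + C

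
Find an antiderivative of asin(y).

Use integration by parts with u = arcsin(y), dv = dy.
Then du = 1/sqrt(-y**2 + 1) dy.

y*asin(y) + sqrt(-y**2 + 1) + C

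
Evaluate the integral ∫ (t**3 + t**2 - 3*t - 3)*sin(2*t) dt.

-t**3*cos(2*t)/2 + 3*t**2*sin(2*t)/4 - t**2*cos(2*t)/2 + t*sin(2*t)/2 + 9*t*cos(2*t)/4 - 9*sin(2*t)/8 + 7*cos(2*t)/4 + C

Use integration by parts with u = t**3 + t**2 - 3*t - 3, dv = sin(2*t) dt, so v = -cos(2*t)/2.
Apply parts 3 times (tabular method): alternate signs, differentiate u down to 0, integrate dv up.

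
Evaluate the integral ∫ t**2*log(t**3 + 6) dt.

Let u = t**3 + 6, so du = (3*t**2) dt.
The integral becomes (1/3)·∫ log(u) du; integrate by parts with u′=log(u), dv′=du.

t**3*log(t**3 + 6)/3 - t**3/3 + 2*log(t**3 + 6) + C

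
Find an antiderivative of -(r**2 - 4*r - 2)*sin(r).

r**2*cos(r) - 2*r*sin(r) - 4*r*cos(r) + 4*sin(r) - 4*cos(r) + C

Use integration by parts with u = r**2 - 4*r - 2, dv = -sin(r) dr, so v = cos(r).
Apply parts 2 times (tabular method): alternate signs, differentiate u down to 0, integrate dv up.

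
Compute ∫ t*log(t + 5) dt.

t**2*log(t + 5)/2 - t**2/4 + 5*t/2 - 25*log(t + 5)/2 + C

Use integration by parts with u = log(t + 5), dv = t dt.
Then du = 1/(t + 5) dt and v = t**2/2.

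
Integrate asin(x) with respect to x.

Use integration by parts with u = arcsin(x), dv = dx.
Then du = 1/sqrt(-x**2 + 1) dx.

x*asin(x) + sqrt(-x**2 + 1) + C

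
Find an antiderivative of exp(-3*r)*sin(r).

Let I denote the integral. Integrate by parts with u = sin(r), dv = exp(-3*r) dr, so v = -exp(-3*r)/3: I = -exp(-3*r)*sin(r)/3 + (1/3)·∫ exp(-3*r)*cos(r) dr.
Apply parts again with u = cos(r), dv = exp(-3*r) dr: ∫ exp(-3*r)*cos(r) dr = -exp(-3*r)*cos(r)/3 − (1/3)·I. Substituting back brings back I: I = -exp(-3*r)*sin(r)/3 - exp(-3*r)*cos(r)/9 − (1/9)·I.
Solving for I: (1 + 1/9)·I equals the remaining terms, so I = (9/10)·(-exp(-3*r)*sin(r)/3 - exp(-3*r)*cos(r)/9).

-3*exp(-3*r)*sin(r)/10 - exp(-3*r)*cos(r)/10 + C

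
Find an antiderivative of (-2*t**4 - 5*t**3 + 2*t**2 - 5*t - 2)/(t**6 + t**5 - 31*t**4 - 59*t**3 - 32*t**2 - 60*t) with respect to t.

Factor the denominator: t*(t - 6)*(t + 2)*(t + 5)*(t**2 + 1).
Partial-fraction decomposition: -3*(61*t + 33)/(2405*(t**2 + 1)) + 92/(715*(t + 5)) + 1/(10*(t + 2)) - 227/(1221*(t - 6)) + 1/(30*t).
Integrate each term; A/(t−a) gives A·log|t−a|; the (Bt+D)/(t²+p²) term gives a log and an atan.

log(t)/30 - 227*log(t - 6)/1221 + log(t + 2)/10 + 92*log(t + 5)/715 - 183*log(t**2 + 1)/4810 - 99*atan(t)/2405 + C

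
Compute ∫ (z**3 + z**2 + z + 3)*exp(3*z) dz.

Use integration by parts with u = z**3 + z**2 + z + 3, dv = exp(3*z) dz, so v = exp(3*z)/3.
Apply parts 3 times (tabular method): alternate signs, differentiate u down to 0, integrate dv up.

(3*z**3 + 3*z + 8)*exp(3*z)/9 + C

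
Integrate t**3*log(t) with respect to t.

t**4*log(t)/4 - t**4/16 + C

Use integration by parts with u = log(t), dv = t**3 dt.
Then du = 1/t dt and v = t**4/4.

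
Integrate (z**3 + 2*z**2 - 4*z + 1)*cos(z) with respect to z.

Use integration by parts with u = z**3 + 2*z**2 - 4*z + 1, dv = cos(z) dz, so v = sin(z).
Apply parts 3 times (tabular method): alternate signs, differentiate u down to 0, integrate dv up.

z**3*sin(z) + 2*z**2*sin(z) + 3*z**2*cos(z) - 10*z*sin(z) + 4*z*cos(z) - 3*sin(z) - 10*cos(z) + C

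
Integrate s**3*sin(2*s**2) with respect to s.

Let u = s², du = 2s ds; rewrite as (1/2)∫ u^1·sin(2u) du.
Now integrate by parts 1 time.

-s**2*cos(2*s**2)/4 + sin(2*s**2)/8 + C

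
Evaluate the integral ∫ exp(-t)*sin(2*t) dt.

-exp(-t)*sin(2*t)/5 - 2*exp(-t)*cos(2*t)/5 + C

Let I denote the integral. Integrate by parts with u = sin(2*t), dv = exp(-t) dt, so v = -exp(-t): I = -exp(-t)*sin(2*t) + 2·∫ exp(-t)*cos(2*t) dt.
Apply parts again with u = cos(2*t), dv = exp(-t) dt: ∫ exp(-t)*cos(2*t) dt = -exp(-t)*cos(2*t) − 2·I. Substituting back brings back I: I = -exp(-t)*sin(2*t) - 2*exp(-t)*cos(2*t) − 4·I.
Solving for I: (1 + 4)·I equals the remaining terms, so I = (1/5)·(-exp(-t)*sin(2*t) - 2*exp(-t)*cos(2*t)).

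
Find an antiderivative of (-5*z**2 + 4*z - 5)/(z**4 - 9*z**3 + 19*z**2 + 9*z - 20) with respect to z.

Factor the denominator: (z - 5)*(z - 4)*(z - 1)*(z + 1).
Partial-fraction decomposition: 7/(30*(z + 1)) - 1/(4*(z - 1)) + 23/(5*(z - 4)) - 55/(12*(z - 5)).
Integrate each term: A/(z−a) contributes A·log|z−a|.

-55*log(z - 5)/12 + 23*log(z - 4)/5 - log(z - 1)/4 + 7*log(z + 1)/30 + C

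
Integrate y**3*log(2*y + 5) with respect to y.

Use integration by parts with u = log(2*y + 5), dv = y**3 dy.
Then du = 2/(2*y + 5) dy and v = y**4/4.

y**4*log(2*y + 5)/4 - y**4/16 + 5*y**3/24 - 25*y**2/32 + 125*y/32 - 625*log(2*y + 5)/64 + C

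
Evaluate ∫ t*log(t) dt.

Use integration by parts with u = log(t), dv = t dt.
Then du = 1/t dt and v = t**2/2.

t**2*log(t)/2 - t**2/4 + C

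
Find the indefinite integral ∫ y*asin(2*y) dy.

Use integration by parts with u = arcsin(2*y), dv = y dy.
Then du = 2/sqrt(-4*y**2 + 1) dy.

y**2*asin(2*y)/2 + y*sqrt(-4*y**2 + 1)/8 - asin(2*y)/16 + C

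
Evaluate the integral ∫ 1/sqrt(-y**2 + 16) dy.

asin(y/4) + C

Substitute y = 4·sin(θ), so dy = 4·cos(θ) dθ and the radical becomes sqrt(-y**2 + 16) = 4·cos(θ) by the Pythagorean identity.
Integrate the resulting trig expression in θ, then back-substitute θ = asin(y/4), sin(θ) = y/4, cos(θ) = sqrt(-y**2 + 16)/4 (absorbing any constant into C).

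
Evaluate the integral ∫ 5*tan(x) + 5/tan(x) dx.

5*log(tan(x)) + C

Let u = tan(x), so du = (tan(x)**2 + 1) dx.
Rewriting, the integral becomes 5·∫ 1/u du = 5·log(u).
Substituting back, u = tan(x).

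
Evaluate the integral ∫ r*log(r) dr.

r**2*log(r)/2 - r**2/4 + C

Use integration by parts with u = log(r), dv = r dr.
Then du = 1/r dr and v = r**2/2.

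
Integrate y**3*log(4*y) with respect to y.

y**4*(log(y) + 2*log(2))/4 - y**4/16 + C

Use integration by parts with u = log(4*y), dv = y**3 dy.
Then du = 1/y dy and v = y**4/4.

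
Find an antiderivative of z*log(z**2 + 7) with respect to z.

Let u = z**2 + 7, so du = (2*z) dz.
The integral becomes (1/2)·∫ log(u) du; integrate by parts with u′=log(u), dv′=du.

z**2*log(z**2 + 7)/2 - z**2/2 + 7*log(z**2 + 7)/2 + C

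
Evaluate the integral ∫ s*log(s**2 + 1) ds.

Let u = s**2 + 1, so du = (2*s) ds.
The integral becomes (1/2)·∫ log(u) du; integrate by parts with u′=log(u), dv′=du.

s**2*log(s**2 + 1)/2 - s**2/2 + log(s**2 + 1)/2 + C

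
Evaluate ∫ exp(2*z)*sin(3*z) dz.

2*exp(2*z)*sin(3*z)/13 - 3*exp(2*z)*cos(3*z)/13 + C

Let I denote the integral. Integrate by parts with u = sin(3*z), dv = exp(2*z) dz, so v = exp(2*z)/2: I = exp(2*z)*sin(3*z)/2 − (3/2)·∫ exp(2*z)*cos(3*z) dz.
Apply parts again with u = cos(3*z), dv = exp(2*z) dz: ∫ exp(2*z)*cos(3*z) dz = exp(2*z)*cos(3*z)/2 + (3/2)·I. Substituting back brings back I: I = exp(2*z)*sin(3*z)/2 - 3*exp(2*z)*cos(3*z)/4 − (9/4)·I.
Solving for I: (1 + 9/4)·I equals the remaining terms, so I = (4/13)·(exp(2*z)*sin(3*z)/2 - 3*exp(2*z)*cos(3*z)/4).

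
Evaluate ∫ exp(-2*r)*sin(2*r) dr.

-exp(-2*r)*sin(2*r)/4 - exp(-2*r)*cos(2*r)/4 + C

Let I denote the integral. Integrate by parts with u = sin(2*r), dv = exp(-2*r) dr, so v = -exp(-2*r)/2: I = -exp(-2*r)*sin(2*r)/2 + ∫ exp(-2*r)*cos(2*r) dr.
Apply parts again with u = cos(2*r), dv = exp(-2*r) dr: ∫ exp(-2*r)*cos(2*r) dr = -exp(-2*r)*cos(2*r)/2 − I. Substituting back brings back I: I = -exp(-2*r)*sin(2*r)/2 - exp(-2*r)*cos(2*r)/2 − I.
Solving for I: (1 + 1)·I equals the remaining terms, so I = (1/2)·(-exp(-2*r)*sin(2*r)/2 - exp(-2*r)*cos(2*r)/2).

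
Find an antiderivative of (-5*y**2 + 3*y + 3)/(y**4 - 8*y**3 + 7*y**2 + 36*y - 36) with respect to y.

-53*log(y - 6)/40 + 11*log(y - 3)/10 + log(y - 1)/30 + 23*log(y + 2)/120 + C

Factor the denominator: (y - 6)*(y - 3)*(y - 1)*(y + 2).
Partial-fraction decomposition: 23/(120*(y + 2)) + 1/(30*(y - 1)) + 11/(10*(y - 3)) - 53/(40*(y - 6)).
Integrate each term: A/(y−a) contributes A·log|y−a|.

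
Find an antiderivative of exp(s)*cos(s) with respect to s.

Let I denote the integral. Integrate by parts with u = cos(s), dv = exp(s) ds, so v = exp(s): I = exp(s)*cos(s) + ∫ exp(s)*sin(s) ds.
Apply parts again with u = sin(s), dv = exp(s) ds: ∫ exp(s)*sin(s) ds = exp(s)*sin(s) − I. Substituting back brings back I: I = exp(s)*sin(s) + exp(s)*cos(s) − I.
Solving for I: (1 + 1)·I equals the remaining terms, so I = (1/2)·(exp(s)*sin(s) + exp(s)*cos(s)).

exp(s)*sin(s)/2 + exp(s)*cos(s)/2 + C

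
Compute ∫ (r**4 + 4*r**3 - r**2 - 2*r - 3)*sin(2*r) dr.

Use integration by parts with u = r**4 + 4*r**3 - r**2 - 2*r - 3, dv = sin(2*r) dr, so v = -cos(2*r)/2.
Apply parts 4 times (tabular method): alternate signs, differentiate u down to 0, integrate dv up.

-r**4*cos(2*r)/2 + r**3*sin(2*r) - 2*r**3*cos(2*r) + 3*r**2*sin(2*r) + 2*r**2*cos(2*r) - 2*r*sin(2*r) + 4*r*cos(2*r) - 2*sin(2*r) + cos(2*r)/2 + C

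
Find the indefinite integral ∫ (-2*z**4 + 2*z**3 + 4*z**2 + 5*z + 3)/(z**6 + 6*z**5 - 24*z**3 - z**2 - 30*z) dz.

Factor the denominator: z*(z - 2)*(z + 3)*(z + 5)*(z**2 + 1).
Partial-fraction decomposition: -3*(17*z + 19)/(650*(z**2 + 1)) + 711/(910*(z + 5)) - 16/(25*(z + 3)) + 13/(350*(z - 2)) - 1/(10*z).
Integrate each term; A/(z−a) gives A·log|z−a|; the (Bz+D)/(z²+p²) term gives a log and an atan.

-log(z)/10 + 13*log(z - 2)/350 - 16*log(z + 3)/25 + 711*log(z + 5)/910 - 51*log(z**2 + 1)/1300 - 57*atan(z)/650 + C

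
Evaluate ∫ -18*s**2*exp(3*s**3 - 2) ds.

Let u = 3*s**3 - 2, so du = (9*s**2) ds.
Rewriting, the integral becomes -2·∫ e^u du = -2·e^u.
Substituting back, u = 3*s**3 - 2.

-2*exp(3*s**3 - 2) + C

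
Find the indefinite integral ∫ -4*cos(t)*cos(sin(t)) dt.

Let u = sin(t), so du = (cos(t)) dt.
Rewriting, the integral becomes -4·∫ cos(u) du = -4·sin(u).
Substituting back, u = sin(t).

-4*sin(sin(t)) + C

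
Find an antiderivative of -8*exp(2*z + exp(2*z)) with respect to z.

Let u = exp(2*z), so du = (2*exp(2*z)) dz.
Rewriting, the integral becomes -4·∫ e^u du = -4·e^u.
Substituting back, u = exp(2*z).

-4*exp(exp(2*z)) + C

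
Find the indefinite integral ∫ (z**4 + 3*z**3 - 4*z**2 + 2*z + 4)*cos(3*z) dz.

z**4*sin(3*z)/3 + z**3*sin(3*z) + 4*z**3*cos(3*z)/9 - 16*z**2*sin(3*z)/9 + z**2*cos(3*z) - 32*z*cos(3*z)/27 + 140*sin(3*z)/81 + C

Use integration by parts with u = z**4 + 3*z**3 - 4*z**2 + 2*z + 4, dv = cos(3*z) dz, so v = sin(3*z)/3.
Apply parts 4 times (tabular method): alternate signs, differentiate u down to 0, integrate dv up.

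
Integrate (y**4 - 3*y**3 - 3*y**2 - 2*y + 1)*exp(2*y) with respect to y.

(4*y**4 - 20*y**3 + 18*y**2 - 26*y + 17)*exp(2*y)/8 + C

Use integration by parts with u = y**4 - 3*y**3 - 3*y**2 - 2*y + 1, dv = exp(2*y) dy, so v = exp(2*y)/2.
Apply parts 4 times (tabular method): alternate signs, differentiate u down to 0, integrate dv up.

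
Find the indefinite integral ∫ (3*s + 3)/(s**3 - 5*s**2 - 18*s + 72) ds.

Factor the denominator: (s - 6)*(s - 3)*(s + 4).
Partial-fraction decomposition: -9/(70*(s + 4)) - 4/(7*(s - 3)) + 7/(10*(s - 6)).
Integrate each term: A/(s−a) contributes A·log|s−a|.

7*log(s - 6)/10 - 4*log(s - 3)/7 - 9*log(s + 4)/70 + C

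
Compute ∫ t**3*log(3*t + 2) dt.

Use integration by parts with u = log(3*t + 2), dv = t**3 dt.
Then du = 3/(3*t + 2) dt and v = t**4/4.

t**4*log(3*t + 2)/4 - t**4/16 + t**3/18 - t**2/18 + 2*t/27 - 4*log(3*t + 2)/81 + C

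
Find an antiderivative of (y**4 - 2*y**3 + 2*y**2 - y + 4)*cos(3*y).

y**4*sin(3*y)/3 - 2*y**3*sin(3*y)/3 + 4*y**3*cos(3*y)/9 + 2*y**2*sin(3*y)/9 - 2*y**2*cos(3*y)/3 + y*sin(3*y)/9 + 4*y*cos(3*y)/27 + 104*sin(3*y)/81 + cos(3*y)/27 + C

Use integration by parts with u = y**4 - 2*y**3 + 2*y**2 - y + 4, dv = cos(3*y) dy, so v = sin(3*y)/3.
Apply parts 4 times (tabular method): alternate signs, differentiate u down to 0, integrate dv up.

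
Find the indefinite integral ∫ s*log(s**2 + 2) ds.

Let u = s**2 + 2, so du = (2*s) ds.
The integral becomes (1/2)·∫ log(u) du; integrate by parts with u′=log(u), dv′=du.

s**2*log(s**2 + 2)/2 - s**2/2 + log(s**2 + 2) + C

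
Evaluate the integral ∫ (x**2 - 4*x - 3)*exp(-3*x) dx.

Use integration by parts with u = x**2 - 4*x - 3, dv = exp(-3*x) dx, so v = -exp(-3*x)/3.
Apply parts 2 times (tabular method): alternate signs, differentiate u down to 0, integrate dv up.

(-9*x**2 + 30*x + 37)*exp(-3*x)/27 + C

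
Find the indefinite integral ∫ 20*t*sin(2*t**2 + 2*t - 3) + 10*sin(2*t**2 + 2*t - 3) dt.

-5*cos(2*t**2 + 2*t - 3) + C

Let u = 2*t**2 + 2*t - 3, so du = (4*t + 2) dt.
Rewriting, the integral becomes 5·∫ sin(u) du = 5·-cos(u).
Substituting back, u = 2*t**2 + 2*t - 3.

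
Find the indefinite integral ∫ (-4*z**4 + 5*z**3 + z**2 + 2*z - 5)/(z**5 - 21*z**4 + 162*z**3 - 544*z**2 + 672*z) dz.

-5*log(z)/672 - 7831*log(z - 7)/63 + 4061*log(z - 6)/24 - 14083*log(z - 4)/288 + 685/(24*z - 96) + C

Factor the denominator: z*(z - 7)*(z - 6)*(z - 4)**2.
Partial-fraction decomposition: -14083/(288*(z - 4)) - 685/(24*(z - 4)**2) + 4061/(24*(z - 6)) - 7831/(63*(z - 7)) - 5/(672*z).
Integrate each term; A/(z−a) gives A·log|z−a|; A/(z−a)² gives −A/(z−a).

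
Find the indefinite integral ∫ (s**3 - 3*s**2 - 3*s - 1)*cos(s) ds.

Use integration by parts with u = s**3 - 3*s**2 - 3*s - 1, dv = cos(s) ds, so v = sin(s).
Apply parts 3 times (tabular method): alternate signs, differentiate u down to 0, integrate dv up.

s**3*sin(s) - 3*s**2*sin(s) + 3*s**2*cos(s) - 9*s*sin(s) - 6*s*cos(s) + 5*sin(s) - 9*cos(s) + C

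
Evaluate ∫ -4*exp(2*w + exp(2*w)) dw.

Let u = exp(2*w), so du = (2*exp(2*w)) dw.
Rewriting, the integral becomes -2·∫ e^u du = -2·e^u.
Substituting back, u = exp(2*w).

-2*exp(exp(2*w)) + C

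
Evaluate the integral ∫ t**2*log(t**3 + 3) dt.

t**3*log(t**3 + 3)/3 - t**3/3 + log(t**3 + 3) + C

Let u = t**3 + 3, so du = (3*t**2) dt.
The integral becomes (1/3)·∫ log(u) du; integrate by parts with u′=log(u), dv′=du.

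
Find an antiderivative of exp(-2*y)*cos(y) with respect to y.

exp(-2*y)*sin(y)/5 - 2*exp(-2*y)*cos(y)/5 + C

Let I denote the integral. Integrate by parts with u = cos(y), dv = exp(-2*y) dy, so v = -exp(-2*y)/2: I = -exp(-2*y)*cos(y)/2 − (1/2)·∫ exp(-2*y)*sin(y) dy.
Apply parts again with u = sin(y), dv = exp(-2*y) dy: ∫ exp(-2*y)*sin(y) dy = -exp(-2*y)*sin(y)/2 + (1/2)·I. Substituting back brings back I: I = exp(-2*y)*sin(y)/4 - exp(-2*y)*cos(y)/2 − (1/4)·I.
Solving for I: (1 + 1/4)·I equals the remaining terms, so I = (4/5)·(exp(-2*y)*sin(y)/4 - exp(-2*y)*cos(y)/2).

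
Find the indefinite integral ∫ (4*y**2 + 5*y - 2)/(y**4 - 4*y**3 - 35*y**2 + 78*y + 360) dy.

86*log(y - 6)/45 - 41*log(y - 5)/24 + 19*log(y + 3)/72 - 7*log(y + 4)/15 + C

Factor the denominator: (y - 6)*(y - 5)*(y + 3)*(y + 4).
Partial-fraction decomposition: -7/(15*(y + 4)) + 19/(72*(y + 3)) - 41/(24*(y - 5)) + 86/(45*(y - 6)).
Integrate each term: A/(y−a) contributes A·log|y−a|.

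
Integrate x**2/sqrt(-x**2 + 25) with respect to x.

-x*sqrt(-x**2 + 25)/2 + 25*asin(x/5)/2 + C

Substitute x = 5·sin(θ), so dx = 5·cos(θ) dθ and the radical becomes sqrt(-x**2 + 25) = 5·cos(θ) by the Pythagorean identity.
Integrate the resulting trig expression in θ, then back-substitute θ = asin(x/5), sin(θ) = x/5, cos(θ) = sqrt(-x**2 + 25)/5 (absorbing any constant into C).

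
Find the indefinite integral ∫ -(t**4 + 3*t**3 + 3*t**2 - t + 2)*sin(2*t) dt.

Use integration by parts with u = t**4 + 3*t**3 + 3*t**2 - t + 2, dv = -sin(2*t) dt, so v = cos(2*t)/2.
Apply parts 4 times (tabular method): alternate signs, differentiate u down to 0, integrate dv up.

t**4*cos(2*t)/2 - t**3*sin(2*t) + 3*t**3*cos(2*t)/2 - 9*t**2*sin(2*t)/4 - 11*t*cos(2*t)/4 + 11*sin(2*t)/8 + cos(2*t) + C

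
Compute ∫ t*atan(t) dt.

Use integration by parts with u = arctan(t), dv = t dt.
Then du = 1/(t**2 + 1) dt.

t**2*atan(t)/2 - t/2 + atan(t)/2 + C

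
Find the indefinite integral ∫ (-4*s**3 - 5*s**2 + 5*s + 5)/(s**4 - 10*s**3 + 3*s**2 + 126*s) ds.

Factor the denominator: s*(s - 7)*(s - 6)*(s + 3).
Partial-fraction decomposition: -53/(270*(s + 3)) + 1009/(54*(s - 6)) - 1577/(70*(s - 7)) + 5/(126*s).
Integrate each term: A/(s−a) contributes A·log|s−a|.

5*log(s)/126 - 1577*log(s - 7)/70 + 1009*log(s - 6)/54 - 53*log(s + 3)/270 + C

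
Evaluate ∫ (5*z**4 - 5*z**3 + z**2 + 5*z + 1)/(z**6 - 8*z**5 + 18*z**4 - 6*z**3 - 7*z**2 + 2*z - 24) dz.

997*log(z - 4)/170 - 59*log(z - 3)/8 + 11*log(z - 2)/6 - 7*log(z + 1)/120 - 9*log(z**2 + 1)/68 - atan(z)/17 + C

Factor the denominator: (z - 4)*(z - 3)*(z - 2)*(z + 1)*(z**2 + 1).
Partial-fraction decomposition: -(9*z + 2)/(34*(z**2 + 1)) - 7/(120*(z + 1)) + 11/(6*(z - 2)) - 59/(8*(z - 3)) + 997/(170*(z - 4)).
Integrate each term; A/(z−a) gives A·log|z−a|; the (Bz+D)/(z²+p²) term gives a log and an atan.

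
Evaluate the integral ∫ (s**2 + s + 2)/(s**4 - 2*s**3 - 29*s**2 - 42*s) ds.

-log(s)/21 + 29*log(s - 7)/315 + 2*log(s + 2)/9 - 4*log(s + 3)/15 + C

Factor the denominator: s*(s - 7)*(s + 2)*(s + 3).
Partial-fraction decomposition: -4/(15*(s + 3)) + 2/(9*(s + 2)) + 29/(315*(s - 7)) - 1/(21*s).
Integrate each term: A/(s−a) contributes A·log|s−a|.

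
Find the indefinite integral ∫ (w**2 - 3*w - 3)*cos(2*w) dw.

Use integration by parts with u = w**2 - 3*w - 3, dv = cos(2*w) dw, so v = sin(2*w)/2.
Apply parts 2 times (tabular method): alternate signs, differentiate u down to 0, integrate dv up.

w**2*sin(2*w)/2 - 3*w*sin(2*w)/2 + w*cos(2*w)/2 - 7*sin(2*w)/4 - 3*cos(2*w)/4 + C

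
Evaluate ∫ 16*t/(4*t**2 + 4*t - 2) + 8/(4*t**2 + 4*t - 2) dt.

Let u = 4*t**2 + 4*t - 2, so du = (8*t + 4) dt.
Rewriting, the integral becomes 2·∫ 1/u du = 2·log(u).
Substituting back, u = 4*t**2 + 4*t - 2.

2*log(4*t**2 + 4*t - 2) + C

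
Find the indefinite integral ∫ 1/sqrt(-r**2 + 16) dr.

asin(r/4) + C

Substitute r = 4·sin(θ), so dr = 4·cos(θ) dθ and the radical becomes sqrt(-r**2 + 16) = 4·cos(θ) by the Pythagorean identity.
Integrate the resulting trig expression in θ, then back-substitute θ = asin(r/4), sin(θ) = r/4, cos(θ) = sqrt(-r**2 + 16)/4 (absorbing any constant into C).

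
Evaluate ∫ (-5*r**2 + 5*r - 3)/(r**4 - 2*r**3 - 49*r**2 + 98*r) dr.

Factor the denominator: r*(r - 7)*(r - 2)*(r + 7).
Partial-fraction decomposition: 283/(882*(r + 7)) + 13/(90*(r - 2)) - 213/(490*(r - 7)) - 3/(98*r).
Integrate each term: A/(r−a) contributes A·log|r−a|.

-3*log(r)/98 - 213*log(r - 7)/490 + 13*log(r - 2)/90 + 283*log(r + 7)/882 + C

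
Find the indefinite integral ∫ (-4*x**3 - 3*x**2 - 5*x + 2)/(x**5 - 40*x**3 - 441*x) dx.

Factor the denominator: x*(x - 7)*(x + 7)*(x**2 + 9).
Partial-fraction decomposition: (29*x - 279)/(522*(x**2 + 9)) + 631/(2842*(x + 7)) - 388/(1421*(x - 7)) - 2/(441*x).
Integrate each term; A/(x−a) gives A·log|x−a|; the (Bx+D)/(x²+p²) term gives a log and an atan.

-2*log(x)/441 - 388*log(x - 7)/1421 + 631*log(x + 7)/2842 + log(x**2 + 9)/36 - 31*atan(x/3)/174 + C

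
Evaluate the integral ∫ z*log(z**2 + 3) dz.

z**2*log(z**2 + 3)/2 - z**2/2 + 3*log(z**2 + 3)/2 + C

Let u = z**2 + 3, so du = (2*z) dz.
The integral becomes (1/2)·∫ log(u) du; integrate by parts with u′=log(u), dv′=du.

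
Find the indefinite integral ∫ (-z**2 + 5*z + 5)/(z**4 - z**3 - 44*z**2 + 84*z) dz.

5*log(z)/84 - log(z - 6)/312 - 11*log(z - 2)/72 + 79*log(z + 7)/819 + C

Factor the denominator: z*(z - 6)*(z - 2)*(z + 7).
Partial-fraction decomposition: 79/(819*(z + 7)) - 11/(72*(z - 2)) - 1/(312*(z - 6)) + 5/(84*z).
Integrate each term: A/(z−a) contributes A·log|z−a|.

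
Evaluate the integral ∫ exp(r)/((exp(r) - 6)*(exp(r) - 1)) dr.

Let u = e^r, du = e^r dr.
The integral becomes ∫ du/((u-1)(u-6)); decompose into partial fractions.

log(exp(r) - 6)/5 - log(exp(r) - 1)/5 + C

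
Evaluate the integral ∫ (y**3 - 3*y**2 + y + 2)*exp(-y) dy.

Use integration by parts with u = y**3 - 3*y**2 + y + 2, dv = exp(-y) dy, so v = -exp(-y).
Apply parts 3 times (tabular method): alternate signs, differentiate u down to 0, integrate dv up.

(-y**3 - y - 3)*exp(-y) + C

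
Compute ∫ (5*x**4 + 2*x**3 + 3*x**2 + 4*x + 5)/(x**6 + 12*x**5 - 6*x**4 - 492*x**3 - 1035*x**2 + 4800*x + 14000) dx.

139*log(x - 5)/432 - 1477*log(x - 4)/7128 + 1189*log(x + 4)/216 + 130*log(x + 5)/81 - 11443*log(x + 7)/1584 + 587/(36*x + 180) + C

Factor the denominator: (x - 5)*(x - 4)*(x + 4)*(x + 5)**2*(x + 7).
Partial-fraction decomposition: -11443/(1584*(x + 7)) + 130/(81*(x + 5)) - 587/(36*(x + 5)**2) + 1189/(216*(x + 4)) - 1477/(7128*(x - 4)) + 139/(432*(x - 5)).
Integrate each term; A/(x−a) gives A·log|x−a|; A/(x−a)² gives −A/(x−a).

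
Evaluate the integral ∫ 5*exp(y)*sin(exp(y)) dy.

-5*cos(exp(y)) + C

Let u = exp(y), so du = (exp(y)) dy.
Rewriting, the integral becomes 5·∫ sin(u) du = 5·-cos(u).
Substituting back, u = exp(y).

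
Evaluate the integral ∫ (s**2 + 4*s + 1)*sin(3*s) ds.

-s**2*cos(3*s)/3 + 2*s*sin(3*s)/9 - 4*s*cos(3*s)/3 + 4*sin(3*s)/9 - 7*cos(3*s)/27 + C

Use integration by parts with u = s**2 + 4*s + 1, dv = sin(3*s) ds, so v = -cos(3*s)/3.
Apply parts 2 times (tabular method): alternate signs, differentiate u down to 0, integrate dv up.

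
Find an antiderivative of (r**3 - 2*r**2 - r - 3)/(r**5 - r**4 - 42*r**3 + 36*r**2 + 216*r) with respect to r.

Factor the denominator: r*(r - 6)*(r - 3)*(r + 2)*(r + 6).
Partial-fraction decomposition: -95/(864*(r + 6)) + 17/(320*(r + 2)) - 1/(135*(r - 3)) + 5/(64*(r - 6)) - 1/(72*r).
Integrate each term: A/(r−a) contributes A·log|r−a|.

-log(r)/72 + 5*log(r - 6)/64 - log(r - 3)/135 + 17*log(r + 2)/320 - 95*log(r + 6)/864 + C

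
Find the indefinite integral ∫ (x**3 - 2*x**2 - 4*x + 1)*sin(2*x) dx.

Use integration by parts with u = x**3 - 2*x**2 - 4*x + 1, dv = sin(2*x) dx, so v = -cos(2*x)/2.
Apply parts 3 times (tabular method): alternate signs, differentiate u down to 0, integrate dv up.

-x**3*cos(2*x)/2 + 3*x**2*sin(2*x)/4 + x**2*cos(2*x) - x*sin(2*x) + 11*x*cos(2*x)/4 - 11*sin(2*x)/8 - cos(2*x) + C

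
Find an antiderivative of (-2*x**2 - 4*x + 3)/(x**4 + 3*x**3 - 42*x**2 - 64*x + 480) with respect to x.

-7*log(x - 4)/60 - log(x + 5)/3 + 9*log(x + 6)/20 + 1/(2*x - 8) + C

Factor the denominator: (x - 4)**2*(x + 5)*(x + 6).
Partial-fraction decomposition: 9/(20*(x + 6)) - 1/(3*(x + 5)) - 7/(60*(x - 4)) - 1/(2*(x - 4)**2).
Integrate each term; A/(x−a) gives A·log|x−a|; A/(x−a)² gives −A/(x−a).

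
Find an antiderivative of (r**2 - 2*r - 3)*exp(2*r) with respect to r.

Use integration by parts with u = r**2 - 2*r - 3, dv = exp(2*r) dr, so v = exp(2*r)/2.
Apply parts 2 times (tabular method): alternate signs, differentiate u down to 0, integrate dv up.

(2*r**2 - 6*r - 3)*exp(2*r)/4 + C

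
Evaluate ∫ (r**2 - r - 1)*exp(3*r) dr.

(9*r**2 - 15*r - 4)*exp(3*r)/27 + C

Use integration by parts with u = r**2 - r - 1, dv = exp(3*r) dr, so v = exp(3*r)/3.
Apply parts 2 times (tabular method): alternate signs, differentiate u down to 0, integrate dv up.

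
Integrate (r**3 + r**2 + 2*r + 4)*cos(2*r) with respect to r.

r**3*sin(2*r)/2 + r**2*sin(2*r)/2 + 3*r**2*cos(2*r)/4 + r*sin(2*r)/4 + r*cos(2*r)/2 + 7*sin(2*r)/4 + cos(2*r)/8 + C

Use integration by parts with u = r**3 + r**2 + 2*r + 4, dv = cos(2*r) dr, so v = sin(2*r)/2.
Apply parts 3 times (tabular method): alternate signs, differentiate u down to 0, integrate dv up.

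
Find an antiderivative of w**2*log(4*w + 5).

Use integration by parts with u = log(4*w + 5), dv = w**2 dw.
Then du = 4/(4*w + 5) dw and v = w**3/3.

w**3*log(4*w + 5)/3 - w**3/9 + 5*w**2/24 - 25*w/48 + 125*log(4*w + 5)/192 + C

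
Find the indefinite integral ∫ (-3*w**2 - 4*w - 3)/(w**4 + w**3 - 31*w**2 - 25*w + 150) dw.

-49*log(w - 5)/120 + 23*log(w - 2)/105 - 9*log(w + 3)/40 + 29*log(w + 5)/70 + C

Factor the denominator: (w - 5)*(w - 2)*(w + 3)*(w + 5).
Partial-fraction decomposition: 29/(70*(w + 5)) - 9/(40*(w + 3)) + 23/(105*(w - 2)) - 49/(120*(w - 5)).
Integrate each term: A/(w−a) contributes A·log|w−a|.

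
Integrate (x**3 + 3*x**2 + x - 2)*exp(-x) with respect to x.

(-x**3 - 6*x**2 - 13*x - 11)*exp(-x) + C

Use integration by parts with u = x**3 + 3*x**2 + x - 2, dv = exp(-x) dx, so v = -exp(-x).
Apply parts 3 times (tabular method): alternate signs, differentiate u down to 0, integrate dv up.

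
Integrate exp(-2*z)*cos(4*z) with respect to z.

Let I denote the integral. Integrate by parts with u = cos(4*z), dv = exp(-2*z) dz, so v = -exp(-2*z)/2: I = -exp(-2*z)*cos(4*z)/2 − 2·∫ exp(-2*z)*sin(4*z) dz.
Apply parts again with u = sin(4*z), dv = exp(-2*z) dz: ∫ exp(-2*z)*sin(4*z) dz = -exp(-2*z)*sin(4*z)/2 + 2·I. Substituting back brings back I: I = exp(-2*z)*sin(4*z) - exp(-2*z)*cos(4*z)/2 − 4·I.
Solving for I: (1 + 4)·I equals the remaining terms, so I = (1/5)·(exp(-2*z)*sin(4*z) - exp(-2*z)*cos(4*z)/2).

exp(-2*z)*sin(4*z)/5 - exp(-2*z)*cos(4*z)/10 + C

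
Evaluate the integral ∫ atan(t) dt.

Use integration by parts with u = arctan(t), dv = dt.
Then du = 1/(t**2 + 1) dt.

t*atan(t) - log(t**2 + 1)/2 + C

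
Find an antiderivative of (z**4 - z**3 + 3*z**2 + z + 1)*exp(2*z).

Use integration by parts with u = z**4 - z**3 + 3*z**2 + z + 1, dv = exp(2*z) dz, so v = exp(2*z)/2.
Apply parts 4 times (tabular method): alternate signs, differentiate u down to 0, integrate dv up.

(4*z**4 - 12*z**3 + 30*z**2 - 26*z + 17)*exp(2*z)/8 + C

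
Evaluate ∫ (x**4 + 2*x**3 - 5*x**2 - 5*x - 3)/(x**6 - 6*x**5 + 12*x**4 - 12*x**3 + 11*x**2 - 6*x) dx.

Factor the denominator: x*(x - 3)*(x - 2)*(x - 1)*(x**2 + 1).
Partial-fraction decomposition: (7*x - 3)/(10*(x**2 + 1)) - 5/(2*(x - 1)) + 1/(10*(x - 2)) + 6/(5*(x - 3)) + 1/(2*x).
Integrate each term; A/(x−a) gives A·log|x−a|; the (Bx+D)/(x²+p²) term gives a log and an atan.

log(x)/2 + 6*log(x - 3)/5 + log(x - 2)/10 - 5*log(x - 1)/2 + 7*log(x**2 + 1)/20 - 3*atan(x)/10 + C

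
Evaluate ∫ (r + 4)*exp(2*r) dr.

Use integration by parts with u = r + 4, dv = exp(2*r) dr, so v = exp(2*r)/2.
Apply parts 1 times (tabular method): alternate signs, differentiate u down to 0, integrate dv up.

(2*r + 7)*exp(2*r)/4 + C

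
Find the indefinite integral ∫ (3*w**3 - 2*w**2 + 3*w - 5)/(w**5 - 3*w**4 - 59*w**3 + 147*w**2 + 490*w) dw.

Factor the denominator: w*(w - 7)*(w - 5)*(w + 2)*(w + 7).
Partial-fraction decomposition: -1153/(5880*(w + 7)) + 43/(630*(w + 2)) - 67/(168*(w - 5)) + 947/(1764*(w - 7)) - 1/(98*w).
Integrate each term: A/(w−a) contributes A·log|w−a|.

-log(w)/98 + 947*log(w - 7)/1764 - 67*log(w - 5)/168 + 43*log(w + 2)/630 - 1153*log(w + 7)/5880 + C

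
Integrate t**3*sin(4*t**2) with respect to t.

Let u = t², du = 2t dt; rewrite as (1/2)∫ u^1·sin(4u) du.
Now integrate by parts 1 time.

-t**2*cos(4*t**2)/8 + sin(4*t**2)/32 + C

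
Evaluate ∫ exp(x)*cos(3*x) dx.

3*exp(x)*sin(3*x)/10 + exp(x)*cos(3*x)/10 + C

Let I denote the integral. Integrate by parts with u = cos(3*x), dv = exp(x) dx, so v = exp(x): I = exp(x)*cos(3*x) + 3·∫ exp(x)*sin(3*x) dx.
Apply parts again with u = sin(3*x), dv = exp(x) dx: ∫ exp(x)*sin(3*x) dx = exp(x)*sin(3*x) − 3·I. Substituting back brings back I: I = 3*exp(x)*sin(3*x) + exp(x)*cos(3*x) − 9·I.
Solving for I: (1 + 9)·I equals the remaining terms, so I = (1/10)·(3*exp(x)*sin(3*x) + exp(x)*cos(3*x)).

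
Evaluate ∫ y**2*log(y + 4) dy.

y**3*log(y + 4)/3 - y**3/9 + 2*y**2/3 - 16*y/3 + 64*log(y + 4)/3 + C

Use integration by parts with u = log(y + 4), dv = y**2 dy.
Then du = 1/(y + 4) dy and v = y**3/3.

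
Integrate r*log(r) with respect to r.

r**2*log(r)/2 - r**2/4 + C

Use integration by parts with u = log(r), dv = r dr.
Then du = 1/r dr and v = r**2/2.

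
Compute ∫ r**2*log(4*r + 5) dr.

Use integration by parts with u = log(4*r + 5), dv = r**2 dr.
Then du = 4/(4*r + 5) dr and v = r**3/3.

r**3*log(4*r + 5)/3 - r**3/9 + 5*r**2/24 - 25*r/48 + 125*log(4*r + 5)/192 + C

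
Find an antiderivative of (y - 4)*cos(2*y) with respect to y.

y*sin(2*y)/2 - 2*sin(2*y) + cos(2*y)/4 + C

Use integration by parts with u = y - 4, dv = cos(2*y) dy, so v = sin(2*y)/2.
Apply parts 1 times (tabular method): alternate signs, differentiate u down to 0, integrate dv up.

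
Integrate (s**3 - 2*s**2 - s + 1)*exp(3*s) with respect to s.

(3*s**3 - 9*s**2 + 3*s + 2)*exp(3*s)/9 + C

Use integration by parts with u = s**3 - 2*s**2 - s + 1, dv = exp(3*s) ds, so v = exp(3*s)/3.
Apply parts 3 times (tabular method): alternate signs, differentiate u down to 0, integrate dv up.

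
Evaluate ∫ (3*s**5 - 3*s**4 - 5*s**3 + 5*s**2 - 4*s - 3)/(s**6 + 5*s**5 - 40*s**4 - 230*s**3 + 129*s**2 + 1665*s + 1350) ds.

17*log(s - 6)/21 - 127*log(s - 3)/1536 + 5*log(s + 1)/896 + 29*log(s + 3)/16 + 233*log(s + 5)/512 + 953/(64*s + 320) + C

Factor the denominator: (s - 6)*(s - 3)*(s + 1)*(s + 3)*(s + 5)**2.
Partial-fraction decomposition: 233/(512*(s + 5)) - 953/(64*(s + 5)**2) + 29/(16*(s + 3)) + 5/(896*(s + 1)) - 127/(1536*(s - 3)) + 17/(21*(s - 6)).
Integrate each term; A/(s−a) gives A·log|s−a|; A/(s−a)² gives −A/(s−a).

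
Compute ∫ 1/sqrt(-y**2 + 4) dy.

Substitute y = 2·sin(θ), so dy = 2·cos(θ) dθ and the radical becomes sqrt(-y**2 + 4) = 2·cos(θ) by the Pythagorean identity.
Integrate the resulting trig expression in θ, then back-substitute θ = asin(y/2), sin(θ) = y/2, cos(θ) = sqrt(-y**2 + 4)/2 (absorbing any constant into C).

asin(y/2) + C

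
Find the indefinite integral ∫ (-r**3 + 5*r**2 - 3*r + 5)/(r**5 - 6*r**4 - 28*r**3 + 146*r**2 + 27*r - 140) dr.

Factor the denominator: (r - 7)*(r - 4)*(r - 1)*(r + 1)*(r + 5).
Partial-fraction decomposition: 5/(48*(r + 5)) - 7/(160*(r + 1)) + 1/(36*(r - 1)) - 1/(45*(r - 4)) - 19/(288*(r - 7)).
Integrate each term: A/(r−a) contributes A·log|r−a|.

-19*log(r - 7)/288 - log(r - 4)/45 + log(r - 1)/36 - 7*log(r + 1)/160 + 5*log(r + 5)/48 + C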